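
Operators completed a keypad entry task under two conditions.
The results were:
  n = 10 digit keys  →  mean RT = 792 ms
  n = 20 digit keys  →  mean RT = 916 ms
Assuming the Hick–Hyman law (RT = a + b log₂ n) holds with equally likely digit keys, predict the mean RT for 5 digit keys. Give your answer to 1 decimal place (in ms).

Solve the two-equation system in a and b:
  b = (916 − 792) / (log₂ 20 − log₂ 10) = 124 / (4.3219 − 3.3219) = 124.000 ms/bit
  a = 792 − 124.000 × 3.3219 = 380.081 ms
Then RT(5) = 380.081 + 124.000 × log₂ 5 = 380.081 + 124.000 × 2.3219 ≈ 668.000 ms.

668.0 ms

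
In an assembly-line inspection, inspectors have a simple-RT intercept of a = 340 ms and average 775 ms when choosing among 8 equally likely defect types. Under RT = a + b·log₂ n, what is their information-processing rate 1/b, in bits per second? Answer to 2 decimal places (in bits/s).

Choice component = 775 − 340 = 435 ms over log₂(8) = 3 bits.
b = 435 / 3 = 145.000 ms/bit, so 1/b = 6.897 bits/s.

6.90 bits/s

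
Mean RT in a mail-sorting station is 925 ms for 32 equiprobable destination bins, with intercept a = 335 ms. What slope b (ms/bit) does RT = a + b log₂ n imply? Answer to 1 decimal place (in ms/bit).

log₂(32) = 5 bits.
b = (RT − a)/log₂ n = (925 − 335) / 5 = 118.000 ms/bit.

118.0 ms/bit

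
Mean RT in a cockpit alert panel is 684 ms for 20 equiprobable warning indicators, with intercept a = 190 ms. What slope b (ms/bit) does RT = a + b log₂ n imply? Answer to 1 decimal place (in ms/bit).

114.3 ms/bit

log₂(20) = 4.3219 bits.
b = (RT − a)/log₂ n = (684 − 190) / 4.3219 = 114.301 ms/bit.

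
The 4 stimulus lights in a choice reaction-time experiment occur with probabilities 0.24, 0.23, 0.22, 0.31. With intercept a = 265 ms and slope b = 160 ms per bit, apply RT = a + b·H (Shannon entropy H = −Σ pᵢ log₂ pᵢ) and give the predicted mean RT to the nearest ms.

583 ms

H = 0.24·log₂(1/0.24) + 0.23·log₂(1/0.23) + 0.22·log₂(1/0.22) + 0.31·log₂(1/0.31) = 1.9862 bits.
RT = 265 + 160 × 1.9862 = 582.79 ms.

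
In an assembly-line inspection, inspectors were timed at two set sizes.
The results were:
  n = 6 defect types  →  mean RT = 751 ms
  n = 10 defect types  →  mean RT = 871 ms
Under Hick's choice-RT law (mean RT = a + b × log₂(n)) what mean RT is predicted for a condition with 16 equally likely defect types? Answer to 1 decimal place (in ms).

Fit slope and intercept:
  b = (871 − 751) / (log₂ 10 − log₂ 6) = 120 / (3.3219 − 2.5850) = 162.830 ms/bit
  a = 751 − 162.830 × 2.5850 = 330.091 ms
Then RT(16) = 330.091 + 162.830 × log₂ 16 = 330.091 + 162.830 × 4 ≈ 981.410 ms.

981.4 ms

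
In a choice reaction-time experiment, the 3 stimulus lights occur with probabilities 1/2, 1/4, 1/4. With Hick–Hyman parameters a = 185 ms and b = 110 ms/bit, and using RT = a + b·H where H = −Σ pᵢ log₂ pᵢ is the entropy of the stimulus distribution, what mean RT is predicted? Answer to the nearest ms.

350 ms

H = −Σ pᵢ log₂ pᵢ = 0.5·1 + 0.25·2 + 0.25·2 = 1.500 bits.
RT = 185 + 110 × 1.500 = 350.00 ms.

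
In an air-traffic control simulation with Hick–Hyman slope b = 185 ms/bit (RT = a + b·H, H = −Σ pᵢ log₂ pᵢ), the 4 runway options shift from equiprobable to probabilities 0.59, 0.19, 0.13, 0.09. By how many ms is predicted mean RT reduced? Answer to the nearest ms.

Equiprobable entropy H₀ = log₂ 4 = 2.0000 bits.
Skewed entropy H = −Σ pᵢ log₂ pᵢ = 1.5996 bits.
ΔRT = b·(H₀ − H) = 185 × 0.4004 = 74.07 ms.

74 ms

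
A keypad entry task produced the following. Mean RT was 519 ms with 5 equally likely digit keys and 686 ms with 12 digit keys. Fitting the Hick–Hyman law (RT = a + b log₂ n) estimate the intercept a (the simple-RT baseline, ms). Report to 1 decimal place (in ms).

212.0 ms

Slope: b = (686 − 519) / (log₂ 12 − log₂ 5) = 167/1.2630 = 132.221 ms/bit.
Intercept: a = 519 − 132.221·log₂(5) = 211.992 ms.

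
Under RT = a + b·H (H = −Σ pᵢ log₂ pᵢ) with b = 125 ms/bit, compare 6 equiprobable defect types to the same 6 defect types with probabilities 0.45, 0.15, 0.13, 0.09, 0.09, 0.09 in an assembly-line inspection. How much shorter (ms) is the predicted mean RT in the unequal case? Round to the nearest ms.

Equiprobable entropy H₀ = log₂ 6 = 2.5850 bits.
Skewed entropy H = −Σ pᵢ log₂ pᵢ = 2.2496 bits.
ΔRT = b·(H₀ − H) = 125 × 0.3354 = 41.93 ms.

42 ms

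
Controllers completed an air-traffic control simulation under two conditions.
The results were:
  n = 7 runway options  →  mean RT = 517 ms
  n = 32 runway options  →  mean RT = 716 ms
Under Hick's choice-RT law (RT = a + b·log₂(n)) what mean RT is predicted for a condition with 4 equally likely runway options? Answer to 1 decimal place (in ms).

443.7 ms

With log₂ n on the abscissa the relation is linear; from the two conditions:
  b = (716 − 517) / (log₂ 32 − log₂ 7) = 199 / (5 − 2.8074) = 90.758 ms/bit
  a = 517 − 90.758 × 2.8074 = 262.210 ms
Then RT(4) = 262.210 + 90.758 × log₂ 4 = 262.210 + 90.758 × 2 ≈ 443.726 ms.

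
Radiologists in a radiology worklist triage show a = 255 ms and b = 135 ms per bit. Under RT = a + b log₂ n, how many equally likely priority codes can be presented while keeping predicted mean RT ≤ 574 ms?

135·log₂ n ≤ 574 − 255 = 319, giving log₂ n ≤ 2.3630 and n ≤ 5.144. The largest whole number is 5.

5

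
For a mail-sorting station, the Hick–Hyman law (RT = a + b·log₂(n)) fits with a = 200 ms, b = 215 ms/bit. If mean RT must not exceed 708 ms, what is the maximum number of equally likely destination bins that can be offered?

215·log₂ n ≤ 708 − 200 = 508, giving log₂ n ≤ 2.3628 and n ≤ 5.144. The largest whole number is 5.

5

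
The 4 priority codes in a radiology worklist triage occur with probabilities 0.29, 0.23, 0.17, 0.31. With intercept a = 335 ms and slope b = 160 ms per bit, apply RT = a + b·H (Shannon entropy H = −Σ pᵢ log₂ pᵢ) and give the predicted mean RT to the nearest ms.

Entropy contributions −pᵢ log₂ pᵢ: 0.5179, 0.4877, 0.4346, 0.5238; sum H = 1.9640 bits.
RT = a + bH = 335 + 160·1.9640 = 649.23 ms.

649 ms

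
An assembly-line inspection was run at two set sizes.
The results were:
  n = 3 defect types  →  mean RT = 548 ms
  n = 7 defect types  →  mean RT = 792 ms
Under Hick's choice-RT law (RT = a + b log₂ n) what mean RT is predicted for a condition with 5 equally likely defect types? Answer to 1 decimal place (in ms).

With log₂ n on the abscissa the relation is linear; from the two conditions:
  b = (792 − 548) / (log₂ 7 − log₂ 3) = 244 / (2.8074 − 1.5850) = 199.609 ms/bit
  a = 548 − 199.609 × 1.5850 = 231.628 ms
Then RT(5) = 231.628 + 199.609 × log₂ 5 = 231.628 + 199.609 × 2.3219 ≈ 695.105 ms.

695.1 ms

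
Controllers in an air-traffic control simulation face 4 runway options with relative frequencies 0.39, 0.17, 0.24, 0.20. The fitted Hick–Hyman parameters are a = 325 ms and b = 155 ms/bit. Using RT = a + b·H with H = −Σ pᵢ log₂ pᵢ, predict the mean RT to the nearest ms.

Entropy contributions −pᵢ log₂ pᵢ: 0.5298, 0.4346, 0.4941, 0.4644; sum H = 1.9229 bits.
RT = a + bH = 325 + 155·1.9229 = 623.05 ms.

623 ms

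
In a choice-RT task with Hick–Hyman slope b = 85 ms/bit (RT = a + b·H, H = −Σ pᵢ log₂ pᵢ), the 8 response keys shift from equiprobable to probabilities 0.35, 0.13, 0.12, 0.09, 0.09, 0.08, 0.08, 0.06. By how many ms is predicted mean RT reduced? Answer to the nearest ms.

The RT saving is b·ΔH. Equiprobable H₀ = log₂(8) = 3.0000 bits; with the given probabilities H = 2.7317 bits.
b·(H₀ − H) = 85 × (3.0000 − 2.7317) = 22.81 ms.

23 ms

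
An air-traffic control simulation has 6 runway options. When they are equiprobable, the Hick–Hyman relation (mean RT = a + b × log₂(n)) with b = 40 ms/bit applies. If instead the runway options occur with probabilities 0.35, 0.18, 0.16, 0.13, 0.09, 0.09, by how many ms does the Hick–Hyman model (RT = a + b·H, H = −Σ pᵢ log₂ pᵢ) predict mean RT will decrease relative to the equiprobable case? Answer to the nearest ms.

7 ms

The RT saving is b·ΔH. Equiprobable H₀ = log₂(6) = 2.5850 bits; with the given probabilities H = 2.4064 bits.
b·(H₀ − H) = 40 × (2.5850 − 2.4064) = 7.14 ms.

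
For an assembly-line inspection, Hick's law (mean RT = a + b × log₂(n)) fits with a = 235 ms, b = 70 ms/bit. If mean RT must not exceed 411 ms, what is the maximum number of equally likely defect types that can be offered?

5

Information budget: (411 − 235)/70 = 2.5143 bits, so n ≤ 2^2.5143 = 5.713 → at most 5.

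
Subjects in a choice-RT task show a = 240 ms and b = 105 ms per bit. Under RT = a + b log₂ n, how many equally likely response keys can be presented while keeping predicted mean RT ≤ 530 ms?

6

105·log₂ n ≤ 530 − 240 = 290, giving log₂ n ≤ 2.7619 and n ≤ 6.783. The largest whole number is 6.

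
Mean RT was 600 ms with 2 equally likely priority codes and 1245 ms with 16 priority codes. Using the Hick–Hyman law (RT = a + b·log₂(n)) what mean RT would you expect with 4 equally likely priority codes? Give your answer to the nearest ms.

815 ms

RT is linear in log₂ n, so two points fix the line:
  b = (1245 − 600) / (log₂ 16 − log₂ 2) = 645 / (4 − 1) = 215 ms/bit
  a = 600 − 215 × 1 = 385 ms
Then RT(4) = 385 + 215 × log₂ 4 = 385 + 215 × 2 ≈ 815.000 ms.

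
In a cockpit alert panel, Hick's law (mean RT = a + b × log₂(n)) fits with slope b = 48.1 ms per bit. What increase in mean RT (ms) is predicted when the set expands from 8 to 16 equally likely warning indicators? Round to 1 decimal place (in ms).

48.1 ms

The intercept a cancels: ΔRT = b·(log₂ n₂ − log₂ n₁) = b·log₂(n₂/n₁).
log₂(16) − log₂(8) = log₂(16/8) = log₂(2) = 1.
ΔRT = 48.1 × 1.0000 = 48.100 ms.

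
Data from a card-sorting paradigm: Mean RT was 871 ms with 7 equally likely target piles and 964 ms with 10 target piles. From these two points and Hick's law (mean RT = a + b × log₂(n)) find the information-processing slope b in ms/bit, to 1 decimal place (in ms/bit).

The slope on a log₂ axis is (964 − 871) / (3.3219 − 2.8074) = 180.732 ms/bit.

180.7 ms/bit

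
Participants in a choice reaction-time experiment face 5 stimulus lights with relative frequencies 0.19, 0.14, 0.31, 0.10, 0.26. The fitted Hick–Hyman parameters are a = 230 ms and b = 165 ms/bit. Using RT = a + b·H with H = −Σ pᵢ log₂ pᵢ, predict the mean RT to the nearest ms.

595 ms

H = 0.19·log₂(1/0.19) + 0.14·log₂(1/0.14) + 0.31·log₂(1/0.31) + 0.10·log₂(1/0.10) + 0.26·log₂(1/0.26) = 2.2136 bits.
RT = 230 + 165 × 2.2136 = 595.25 ms.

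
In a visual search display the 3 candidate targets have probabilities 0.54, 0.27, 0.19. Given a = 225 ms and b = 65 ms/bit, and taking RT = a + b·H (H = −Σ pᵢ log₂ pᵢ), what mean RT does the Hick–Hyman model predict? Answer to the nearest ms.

319 ms

Entropy contributions −pᵢ log₂ pᵢ: 0.4800, 0.5100, 0.4552; sum H = 1.4453 bits.
RT = a + bH = 225 + 65·1.4453 = 318.94 ms.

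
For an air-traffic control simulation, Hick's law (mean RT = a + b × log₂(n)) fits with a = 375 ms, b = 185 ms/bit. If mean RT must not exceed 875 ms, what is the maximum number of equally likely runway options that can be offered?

Information budget: (875 − 375)/185 = 2.7027 bits, so n ≤ 2^2.7027 = 6.510 → at most 6.

6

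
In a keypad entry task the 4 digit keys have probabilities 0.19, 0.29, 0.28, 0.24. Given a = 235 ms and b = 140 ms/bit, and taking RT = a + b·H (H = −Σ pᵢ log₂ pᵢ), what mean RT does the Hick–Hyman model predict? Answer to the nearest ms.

512 ms

H = 0.19·log₂(1/0.19) + 0.29·log₂(1/0.29) + 0.28·log₂(1/0.28) + 0.24·log₂(1/0.24) = 1.9815 bits.
RT = 235 + 140 × 1.9815 = 512.41 ms.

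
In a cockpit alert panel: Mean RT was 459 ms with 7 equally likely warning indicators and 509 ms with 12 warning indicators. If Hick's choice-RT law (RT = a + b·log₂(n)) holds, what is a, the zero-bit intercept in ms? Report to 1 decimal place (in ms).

The slope on a log₂ axis is (509 − 459) / (3.5850 − 2.8074) = 64.300 ms/bit.
a = RT₁ − b·log₂ n₁ = 459 − 64.300 × 2.8074 = 278.488 ms.

278.5 ms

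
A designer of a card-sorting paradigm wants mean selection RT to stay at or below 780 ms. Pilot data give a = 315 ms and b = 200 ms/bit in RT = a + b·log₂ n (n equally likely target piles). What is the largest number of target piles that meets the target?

Set 315 + 200·log₂ n ≤ 780 → log₂ n ≤ (780 − 315)/200 = 2.3250.
So n ≤ 2^2.3250 = 5.011; the largest integer n is 5.

5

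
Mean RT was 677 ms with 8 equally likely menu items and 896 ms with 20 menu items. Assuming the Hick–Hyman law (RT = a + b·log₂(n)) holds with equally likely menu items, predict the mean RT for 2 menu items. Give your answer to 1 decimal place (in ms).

345.7 ms

Fit slope and intercept:
  b = (896 − 677) / (log₂ 20 − log₂ 8) = 219 / (4.3219 − 3) = 165.667 ms/bit
  a = 677 − 165.667 × 3 = 179.999 ms
Then RT(2) = 179.999 + 165.667 × log₂ 2 = 179.999 + 165.667 × 1 ≈ 345.666 ms.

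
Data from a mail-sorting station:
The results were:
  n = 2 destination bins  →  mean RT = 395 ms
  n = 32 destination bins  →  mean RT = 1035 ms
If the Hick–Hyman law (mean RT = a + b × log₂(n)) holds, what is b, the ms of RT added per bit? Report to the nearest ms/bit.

b = (RT₂ − RT₁)/(log₂ n₂ − log₂ n₁) = (1035 − 395)/(5 − 1) = 160 ms/bit.

160 ms/bit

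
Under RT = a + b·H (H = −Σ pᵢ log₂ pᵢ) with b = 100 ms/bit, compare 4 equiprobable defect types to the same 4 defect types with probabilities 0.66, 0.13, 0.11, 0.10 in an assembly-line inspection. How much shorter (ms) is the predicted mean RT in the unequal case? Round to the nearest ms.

54 ms

The RT saving is b·ΔH. Equiprobable H₀ = log₂(4) = 2.0000 bits; with the given probabilities H = 1.4608 bits.
b·(H₀ − H) = 100 × (2.0000 − 1.4608) = 53.92 ms.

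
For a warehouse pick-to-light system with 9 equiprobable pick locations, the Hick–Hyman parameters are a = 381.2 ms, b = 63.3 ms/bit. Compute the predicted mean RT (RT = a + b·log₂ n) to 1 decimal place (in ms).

log₂(9) = 3.1699 bits, so RT = 381.2 + 63.3 × 3.1699 ≈ 581.856 ms.

581.9 ms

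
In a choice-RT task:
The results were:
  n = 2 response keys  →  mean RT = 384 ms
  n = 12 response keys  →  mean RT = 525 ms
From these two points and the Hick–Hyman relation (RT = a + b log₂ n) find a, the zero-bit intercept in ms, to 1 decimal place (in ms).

329.5 ms

Slope: b = (525 − 384) / (log₂ 12 − log₂ 2) = 141/2.5850 = 54.546 ms/bit.
a = RT₁ − b·log₂ n₁ = 384 − 54.546 × 1 = 329.454 ms.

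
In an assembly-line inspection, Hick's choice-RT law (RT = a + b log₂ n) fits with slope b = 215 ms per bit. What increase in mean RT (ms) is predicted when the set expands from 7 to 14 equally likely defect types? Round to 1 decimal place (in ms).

The intercept a cancels: ΔRT = b·(log₂ n₂ − log₂ n₁) = b·log₂(n₂/n₁).
log₂(14) − log₂(7) = log₂(14/7) = log₂(2) = 1.
ΔRT = 215 × 1.0000 = 215.000 ms.

215.0 ms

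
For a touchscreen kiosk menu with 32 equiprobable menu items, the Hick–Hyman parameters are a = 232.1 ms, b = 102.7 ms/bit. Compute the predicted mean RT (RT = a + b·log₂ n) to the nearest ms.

log₂(32) = 5 bits, so RT = 232.1 + 102.7 × 5 ≈ 745.600 ms.

746 ms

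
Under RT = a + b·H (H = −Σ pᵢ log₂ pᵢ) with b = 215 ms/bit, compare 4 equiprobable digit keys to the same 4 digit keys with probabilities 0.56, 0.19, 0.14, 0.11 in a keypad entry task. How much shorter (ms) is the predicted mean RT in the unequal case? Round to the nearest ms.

The RT saving is b·ΔH. Equiprobable H₀ = log₂(4) = 2.0000 bits; with the given probabilities H = 1.6711 bits.
b·(H₀ − H) = 215 × (2.0000 − 1.6711) = 70.72 ms.

71 ms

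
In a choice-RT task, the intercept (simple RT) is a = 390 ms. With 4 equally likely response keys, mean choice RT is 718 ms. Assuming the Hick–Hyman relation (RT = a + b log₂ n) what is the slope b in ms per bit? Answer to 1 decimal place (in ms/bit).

b = (718 − 390) / log₂(4) = 328 / 2 = 164.000 ms/bit.

164.0 ms/bit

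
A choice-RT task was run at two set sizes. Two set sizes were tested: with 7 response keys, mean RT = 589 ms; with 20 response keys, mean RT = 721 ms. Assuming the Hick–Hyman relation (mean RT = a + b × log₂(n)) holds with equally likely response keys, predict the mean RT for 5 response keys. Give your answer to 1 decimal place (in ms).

546.7 ms

Fit slope and intercept:
  b = (721 − 589) / (log₂ 20 − log₂ 7) = 132 / (4.3219 − 2.8074) = 87.153 ms/bit
  a = 589 − 87.153 × 2.8074 = 344.330 ms
Then RT(5) = 344.330 + 87.153 × log₂ 5 = 344.330 + 87.153 × 2.3219 ≈ 546.693 ms.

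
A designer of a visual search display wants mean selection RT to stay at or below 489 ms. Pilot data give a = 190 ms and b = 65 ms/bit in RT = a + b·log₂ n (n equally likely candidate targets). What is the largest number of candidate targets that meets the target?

Set 190 + 65·log₂ n ≤ 489 → log₂ n ≤ (489 − 190)/65 = 4.6000.
So n ≤ 2^4.6000 = 24.251; the largest integer n is 24.

24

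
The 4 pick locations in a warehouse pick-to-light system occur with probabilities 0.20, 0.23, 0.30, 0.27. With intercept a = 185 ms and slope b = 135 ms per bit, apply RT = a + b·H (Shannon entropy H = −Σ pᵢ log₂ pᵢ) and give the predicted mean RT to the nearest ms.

Entropy contributions −pᵢ log₂ pᵢ: 0.4644, 0.4877, 0.5211, 0.5100; sum H = 1.9832 bits.
RT = a + bH = 185 + 135·1.9832 = 452.73 ms.

453 ms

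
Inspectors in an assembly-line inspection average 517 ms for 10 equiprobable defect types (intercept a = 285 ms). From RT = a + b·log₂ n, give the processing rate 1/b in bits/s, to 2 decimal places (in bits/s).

14.32 bits/s

Choice component = 517 − 285 = 232 ms over log₂(10) = 3.3219 bits.
b = 232 / 3.3219 = 69.839 ms/bit, so 1/b = 14.319 bits/s.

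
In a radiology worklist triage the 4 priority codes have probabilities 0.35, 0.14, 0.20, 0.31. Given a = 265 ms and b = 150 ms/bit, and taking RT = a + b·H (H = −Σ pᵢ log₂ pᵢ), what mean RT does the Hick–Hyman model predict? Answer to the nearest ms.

Entropy contributions −pᵢ log₂ pᵢ: 0.5301, 0.3971, 0.4644, 0.5238; sum H = 1.9154 bits.
RT = a + bH = 265 + 150·1.9154 = 552.31 ms.

552 ms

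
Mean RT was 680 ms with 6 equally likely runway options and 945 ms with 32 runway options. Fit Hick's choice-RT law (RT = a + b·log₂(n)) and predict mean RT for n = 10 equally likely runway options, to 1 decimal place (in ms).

Fit slope and intercept:
  b = (945 − 680) / (log₂ 32 − log₂ 6) = 265 / (5 − 2.5850) = 109.729 ms/bit
  a = 680 − 109.729 × 2.5850 = 396.354 ms
Then RT(10) = 396.354 + 109.729 × log₂ 10 = 396.354 + 109.729 × 3.3219 ≈ 760.867 ms.

760.9 ms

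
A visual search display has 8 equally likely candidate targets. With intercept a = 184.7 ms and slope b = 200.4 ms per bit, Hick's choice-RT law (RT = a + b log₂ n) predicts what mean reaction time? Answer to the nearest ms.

log₂(8) = 3 bits, so RT = 184.7 + 200.4 × 3 ≈ 785.900 ms.

786 ms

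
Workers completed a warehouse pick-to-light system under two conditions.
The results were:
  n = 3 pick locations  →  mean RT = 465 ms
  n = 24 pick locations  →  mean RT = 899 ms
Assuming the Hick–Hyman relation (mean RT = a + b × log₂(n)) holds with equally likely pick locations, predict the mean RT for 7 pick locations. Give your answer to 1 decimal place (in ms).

641.8 ms

RT is linear in log₂ n, so two points fix the line:
  b = (899 − 465) / (log₂ 24 − log₂ 3) = 434 / (4.5850 − 1.5850) = 144.667 ms/bit
  a = 465 − 144.667 × 1.5850 = 235.709 ms
Then RT(7) = 235.709 + 144.667 × log₂ 7 = 235.709 + 144.667 × 2.8074 ≈ 641.839 ms.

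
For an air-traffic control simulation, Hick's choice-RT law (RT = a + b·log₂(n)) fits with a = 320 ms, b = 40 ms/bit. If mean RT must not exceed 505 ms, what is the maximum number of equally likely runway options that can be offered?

24

40·log₂ n ≤ 505 − 320 = 185, giving log₂ n ≤ 4.6250 and n ≤ 24.675. The largest whole number is 24.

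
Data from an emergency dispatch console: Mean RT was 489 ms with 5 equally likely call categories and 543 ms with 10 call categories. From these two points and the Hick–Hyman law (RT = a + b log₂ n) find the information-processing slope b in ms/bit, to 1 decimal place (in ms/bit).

The slope on a log₂ axis is (543 − 489) / (3.3219 − 2.3219) = 54.000 ms/bit.

54.0 ms/bit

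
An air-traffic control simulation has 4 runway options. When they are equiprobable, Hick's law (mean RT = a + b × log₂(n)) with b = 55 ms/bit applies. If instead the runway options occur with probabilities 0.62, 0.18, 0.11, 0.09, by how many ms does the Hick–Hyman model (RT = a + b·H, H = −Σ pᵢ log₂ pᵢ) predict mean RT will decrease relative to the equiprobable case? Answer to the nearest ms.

26 ms

The RT saving is b·ΔH. Equiprobable H₀ = log₂(4) = 2.0000 bits; with the given probabilities H = 1.5358 bits.
b·(H₀ − H) = 55 × (2.0000 − 1.5358) = 25.53 ms.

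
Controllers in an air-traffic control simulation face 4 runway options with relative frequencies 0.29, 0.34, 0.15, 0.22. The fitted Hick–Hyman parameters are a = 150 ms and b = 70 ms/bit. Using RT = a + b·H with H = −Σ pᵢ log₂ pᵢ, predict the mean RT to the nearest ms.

286 ms

H = 0.29·log₂(1/0.29) + 0.34·log₂(1/0.34) + 0.15·log₂(1/0.15) + 0.22·log₂(1/0.22) = 1.9382 bits.
RT = 150 + 70 × 1.9382 = 285.67 ms.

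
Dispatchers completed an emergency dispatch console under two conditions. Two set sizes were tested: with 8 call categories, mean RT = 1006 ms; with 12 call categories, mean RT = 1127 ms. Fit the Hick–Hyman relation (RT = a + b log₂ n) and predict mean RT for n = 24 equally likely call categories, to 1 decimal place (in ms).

Fit slope and intercept:
  b = (1127 − 1006) / (log₂ 12 − log₂ 8) = 121 / (3.5850 − 3) = 206.851 ms/bit
  a = 1006 − 206.851 × 3 = 385.447 ms
Then RT(24) = 385.447 + 206.851 × log₂ 24 = 385.447 + 206.851 × 4.5850 ≈ 1333.851 ms.

1333.9 ms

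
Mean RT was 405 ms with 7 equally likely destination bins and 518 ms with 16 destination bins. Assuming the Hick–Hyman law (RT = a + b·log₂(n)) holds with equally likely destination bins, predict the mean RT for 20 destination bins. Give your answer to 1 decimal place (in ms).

548.5 ms

RT is linear in log₂ n, so two points fix the line:
  b = (518 − 405) / (log₂ 16 − log₂ 7) = 113 / (4 − 2.8074) = 94.747 ms/bit
  a = 405 − 94.747 × 2.8074 = 139.010 ms
Then RT(20) = 139.010 + 94.747 × log₂ 20 = 139.010 + 94.747 × 4.3219 ≈ 548.502 ms.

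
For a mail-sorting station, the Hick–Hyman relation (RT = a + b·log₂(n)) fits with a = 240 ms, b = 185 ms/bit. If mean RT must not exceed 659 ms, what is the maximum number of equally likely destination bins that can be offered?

4

Information budget: (659 − 240)/185 = 2.2649 bits, so n ≤ 2^2.2649 = 4.806 → at most 4.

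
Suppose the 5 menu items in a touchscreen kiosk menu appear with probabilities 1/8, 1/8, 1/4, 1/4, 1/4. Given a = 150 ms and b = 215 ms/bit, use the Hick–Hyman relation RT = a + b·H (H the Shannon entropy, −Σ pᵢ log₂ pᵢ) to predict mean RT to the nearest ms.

634 ms

H = −Σ pᵢ log₂ pᵢ = 0.125·3 + 0.125·3 + 0.25·2 + 0.25·2 + 0.25·2 = 2.250 bits.
RT = 150 + 215 × 2.250 = 633.75 ms.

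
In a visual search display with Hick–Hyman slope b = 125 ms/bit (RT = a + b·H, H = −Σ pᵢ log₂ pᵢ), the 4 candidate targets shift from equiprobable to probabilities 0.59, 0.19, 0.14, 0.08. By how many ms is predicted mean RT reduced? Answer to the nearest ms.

51 ms

The RT saving is b·ΔH. Equiprobable H₀ = log₂(4) = 2.0000 bits; with the given probabilities H = 1.5930 bits.
b·(H₀ − H) = 125 × (2.0000 − 1.5930) = 50.88 ms.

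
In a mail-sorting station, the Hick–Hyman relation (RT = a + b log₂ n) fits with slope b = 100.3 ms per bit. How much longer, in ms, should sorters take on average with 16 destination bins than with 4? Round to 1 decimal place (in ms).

Only the slope matters, since a is common to both: ΔRT = b·log₂(n₂/n₁).
log₂(16) − log₂(4) = log₂(16/4) = log₂(4) = 2.
ΔRT = 100.3 × 2.0000 = 200.600 ms.

200.6 ms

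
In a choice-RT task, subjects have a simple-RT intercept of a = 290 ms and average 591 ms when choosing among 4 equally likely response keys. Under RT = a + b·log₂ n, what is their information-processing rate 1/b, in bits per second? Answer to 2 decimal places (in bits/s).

6.64 bits/s

b = (591 − 290)/log₂ 4 = 301/2 = 150.500 ms per bit = 0.15050 s/bit; the reciprocal is 6.645 bits/s.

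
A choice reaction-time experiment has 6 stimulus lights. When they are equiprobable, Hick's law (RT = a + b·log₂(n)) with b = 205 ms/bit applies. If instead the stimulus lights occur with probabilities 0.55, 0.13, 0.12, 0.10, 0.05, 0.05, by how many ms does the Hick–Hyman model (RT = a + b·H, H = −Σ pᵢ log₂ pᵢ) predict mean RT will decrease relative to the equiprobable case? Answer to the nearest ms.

Equiprobable entropy H₀ = log₂ 6 = 2.5850 bits.
Skewed entropy H = −Σ pᵢ log₂ pᵢ = 1.9885 bits.
ΔRT = b·(H₀ − H) = 205 × 0.5965 = 122.28 ms.

122 ms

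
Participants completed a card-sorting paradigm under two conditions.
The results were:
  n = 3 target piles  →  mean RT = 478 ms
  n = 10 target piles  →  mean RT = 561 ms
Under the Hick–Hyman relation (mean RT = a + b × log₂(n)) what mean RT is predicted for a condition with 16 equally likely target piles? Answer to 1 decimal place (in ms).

Solve the two-equation system in a and b:
  b = (561 − 478) / (log₂ 10 − log₂ 3) = 83 / (3.3219 − 1.5850) = 47.784 ms/bit
  a = 478 − 47.784 × 1.5850 = 402.263 ms
Then RT(16) = 402.263 + 47.784 × log₂ 16 = 402.263 + 47.784 × 4 ≈ 593.401 ms.

593.4 ms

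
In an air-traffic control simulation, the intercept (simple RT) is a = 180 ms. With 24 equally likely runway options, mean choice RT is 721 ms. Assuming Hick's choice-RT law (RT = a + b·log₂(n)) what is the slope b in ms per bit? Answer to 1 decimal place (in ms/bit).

118.0 ms/bit

24 alternatives carry log₂ 24 = 4.5850 bits; the choice cost is 721 − 180 = 541 ms, so b = 541/4.5850 = 117.994 ms/bit.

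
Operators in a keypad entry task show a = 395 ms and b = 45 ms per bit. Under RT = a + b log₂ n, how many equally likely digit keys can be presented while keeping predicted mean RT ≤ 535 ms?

Information budget: (535 − 395)/45 = 3.1111 bits, so n ≤ 2^3.1111 = 8.640 → at most 8.

8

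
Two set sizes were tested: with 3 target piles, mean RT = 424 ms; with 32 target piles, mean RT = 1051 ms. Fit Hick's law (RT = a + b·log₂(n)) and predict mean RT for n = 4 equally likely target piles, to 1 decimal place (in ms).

Solve the two-equation system in a and b:
  b = (1051 − 424) / (log₂ 32 − log₂ 3) = 627 / (5 − 1.5850) = 183.600 ms/bit
  a = 424 − 183.600 × 1.5850 = 133.001 ms
Then RT(4) = 133.001 + 183.600 × log₂ 4 = 133.001 + 183.600 × 2 ≈ 500.201 ms.

500.2 ms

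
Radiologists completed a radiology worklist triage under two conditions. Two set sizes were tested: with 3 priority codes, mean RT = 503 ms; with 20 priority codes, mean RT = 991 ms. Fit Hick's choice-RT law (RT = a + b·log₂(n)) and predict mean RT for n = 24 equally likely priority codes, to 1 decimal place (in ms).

1037.9 ms

Solve the two-equation system in a and b:
  b = (991 − 503) / (log₂ 20 − log₂ 3) = 488 / (4.3219 − 1.5850) = 178.300 ms/bit
  a = 503 − 178.300 × 1.5850 = 220.402 ms
Then RT(24) = 220.402 + 178.300 × log₂ 24 = 220.402 + 178.300 × 4.5850 ≈ 1037.899 ms.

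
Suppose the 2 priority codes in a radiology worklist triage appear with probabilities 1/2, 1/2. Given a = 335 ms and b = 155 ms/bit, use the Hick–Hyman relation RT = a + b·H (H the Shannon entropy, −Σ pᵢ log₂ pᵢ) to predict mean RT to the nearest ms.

490 ms

Each term −pᵢ log₂ pᵢ: 0.5·1 + 0.5·1; summed, H = 1.000 bits.
Mean RT = a + bH = 335 + 155·1.000 = 490.00 ms.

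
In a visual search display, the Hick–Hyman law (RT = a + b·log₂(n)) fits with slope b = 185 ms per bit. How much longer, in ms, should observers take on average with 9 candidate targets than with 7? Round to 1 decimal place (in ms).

ΔRT = (a + b log₂ n₂) − (a + b log₂ n₁) = b·(log₂ n₂ − log₂ n₁).
log₂(9) − log₂(7) = 3.1699 − 2.8074 = 0.3626.
ΔRT = 185 × 0.3626 = 67.075 ms.

67.1 ms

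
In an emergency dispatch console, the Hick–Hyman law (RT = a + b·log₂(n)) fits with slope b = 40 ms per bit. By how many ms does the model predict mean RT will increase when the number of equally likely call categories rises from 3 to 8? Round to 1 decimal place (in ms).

56.6 ms

ΔRT = (a + b log₂ n₂) − (a + b log₂ n₁) = b·(log₂ n₂ − log₂ n₁).
log₂(8) − log₂(3) = 3 − 1.5850 = 1.4150.
ΔRT = 40 × 1.4150 = 56.601 ms.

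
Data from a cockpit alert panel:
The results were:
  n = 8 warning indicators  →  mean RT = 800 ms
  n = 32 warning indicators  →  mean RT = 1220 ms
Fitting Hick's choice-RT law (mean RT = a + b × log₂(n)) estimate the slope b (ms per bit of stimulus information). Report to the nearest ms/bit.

210 ms/bit

b = (RT₂ − RT₁)/(log₂ n₂ − log₂ n₁) = (1220 − 800)/(5 − 3) = 210 ms/bit.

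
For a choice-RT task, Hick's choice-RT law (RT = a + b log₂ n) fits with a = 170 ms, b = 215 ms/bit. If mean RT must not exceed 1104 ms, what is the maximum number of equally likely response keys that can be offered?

Set 170 + 215·log₂ n ≤ 1104 → log₂ n ≤ (1104 − 170)/215 = 4.3442.
So n ≤ 2^4.3442 = 20.311; the largest integer n is 20.

20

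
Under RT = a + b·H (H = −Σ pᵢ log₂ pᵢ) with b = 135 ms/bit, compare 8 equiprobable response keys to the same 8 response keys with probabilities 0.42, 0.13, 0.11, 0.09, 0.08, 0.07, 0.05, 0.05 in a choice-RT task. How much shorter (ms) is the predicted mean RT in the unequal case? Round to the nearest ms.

The RT saving is b·ΔH. Equiprobable H₀ = log₂(8) = 3.0000 bits; with the given probabilities H = 2.5635 bits.
b·(H₀ − H) = 135 × (3.0000 − 2.5635) = 58.93 ms.

59 ms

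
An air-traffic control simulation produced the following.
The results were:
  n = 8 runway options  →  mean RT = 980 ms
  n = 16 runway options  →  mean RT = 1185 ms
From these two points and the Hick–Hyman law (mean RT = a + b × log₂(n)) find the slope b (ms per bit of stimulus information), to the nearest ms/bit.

205 ms/bit

The slope on a log₂ axis is (1185 − 980) / (4 − 3) = 205 ms/bit.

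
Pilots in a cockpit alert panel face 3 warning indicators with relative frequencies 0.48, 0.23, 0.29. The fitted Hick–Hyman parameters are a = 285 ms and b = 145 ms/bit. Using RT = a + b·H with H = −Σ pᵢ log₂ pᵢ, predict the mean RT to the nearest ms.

505 ms

Entropy contributions −pᵢ log₂ pᵢ: 0.5083, 0.4877, 0.5179; sum H = 1.5138 bits.
RT = a + bH = 285 + 145·1.5138 = 504.51 ms.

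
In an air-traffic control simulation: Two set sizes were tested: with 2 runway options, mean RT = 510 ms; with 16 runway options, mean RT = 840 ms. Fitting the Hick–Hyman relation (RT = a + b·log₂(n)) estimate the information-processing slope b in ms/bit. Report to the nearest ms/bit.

110 ms/bit

Slope: b = (840 − 510) / (log₂ 16 − log₂ 2) = 330/3.0000 = 110 ms/bit.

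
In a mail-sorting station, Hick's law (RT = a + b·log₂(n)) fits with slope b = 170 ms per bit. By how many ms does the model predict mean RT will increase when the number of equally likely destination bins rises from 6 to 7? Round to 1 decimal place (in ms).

37.8 ms

ΔRT = (a + b log₂ n₂) − (a + b log₂ n₁) = b·(log₂ n₂ − log₂ n₁).
log₂(7) − log₂(6) = 2.8074 − 2.5850 = 0.2224.
ΔRT = 170 × 0.2224 = 37.807 ms.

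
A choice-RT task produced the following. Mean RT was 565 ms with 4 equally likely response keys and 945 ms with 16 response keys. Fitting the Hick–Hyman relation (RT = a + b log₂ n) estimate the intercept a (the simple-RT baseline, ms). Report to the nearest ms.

185 ms

Slope: b = (945 − 565) / (log₂ 16 − log₂ 4) = 380/2.0000 = 190 ms/bit.
a = RT₁ − b·log₂ n₁ = 565 − 190 × 2 = 185.000 ms.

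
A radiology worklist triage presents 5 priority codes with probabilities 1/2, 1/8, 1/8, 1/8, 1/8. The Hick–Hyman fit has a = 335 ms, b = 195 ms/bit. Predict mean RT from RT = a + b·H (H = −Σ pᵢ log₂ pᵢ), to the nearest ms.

725 ms

H = −Σ pᵢ log₂ pᵢ = 0.5·1 + 0.125·3 + 0.125·3 + 0.125·3 + 0.125·3 = 2.000 bits.
RT = 335 + 195 × 2.000 = 725.00 ms.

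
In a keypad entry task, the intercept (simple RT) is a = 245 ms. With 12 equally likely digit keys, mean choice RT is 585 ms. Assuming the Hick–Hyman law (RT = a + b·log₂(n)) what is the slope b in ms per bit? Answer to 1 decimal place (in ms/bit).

b = (585 − 245) / log₂(12) = 340 / 3.5850 = 94.841 ms/bit.

94.8 ms/bit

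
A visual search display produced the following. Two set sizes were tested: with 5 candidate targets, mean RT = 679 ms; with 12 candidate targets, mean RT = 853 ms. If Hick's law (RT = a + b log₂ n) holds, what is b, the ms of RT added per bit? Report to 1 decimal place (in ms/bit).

137.8 ms/bit

The slope on a log₂ axis is (853 − 679) / (3.5850 − 2.3219) = 137.763 ms/bit.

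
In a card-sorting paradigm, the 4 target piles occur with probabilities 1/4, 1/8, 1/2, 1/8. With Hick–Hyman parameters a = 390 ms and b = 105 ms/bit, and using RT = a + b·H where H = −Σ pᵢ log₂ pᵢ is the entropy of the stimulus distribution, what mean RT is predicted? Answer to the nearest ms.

574 ms

Each term −pᵢ log₂ pᵢ: 0.25·2 + 0.125·3 + 0.5·1 + 0.125·3; summed, H = 1.750 bits.
Mean RT = a + bH = 390 + 105·1.750 = 573.75 ms.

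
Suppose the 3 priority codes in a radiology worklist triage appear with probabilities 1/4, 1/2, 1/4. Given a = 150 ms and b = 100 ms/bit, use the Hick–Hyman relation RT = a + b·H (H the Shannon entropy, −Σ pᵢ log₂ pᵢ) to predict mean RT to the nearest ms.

Each term −pᵢ log₂ pᵢ: 0.25·2 + 0.5·1 + 0.25·2; summed, H = 1.500 bits.
Mean RT = a + bH = 150 + 100·1.500 = 300.00 ms.

300 ms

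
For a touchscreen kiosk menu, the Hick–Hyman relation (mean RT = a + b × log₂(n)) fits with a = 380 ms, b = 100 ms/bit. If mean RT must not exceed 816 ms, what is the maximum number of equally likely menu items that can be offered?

20

100·log₂ n ≤ 816 − 380 = 436, giving log₂ n ≤ 4.3600 and n ≤ 20.535. The largest whole number is 20.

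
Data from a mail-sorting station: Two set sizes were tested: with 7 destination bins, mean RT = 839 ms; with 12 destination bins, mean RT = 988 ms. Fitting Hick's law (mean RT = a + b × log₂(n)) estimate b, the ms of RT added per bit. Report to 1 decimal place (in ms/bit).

The slope on a log₂ axis is (988 − 839) / (3.5850 − 2.8074) = 191.613 ms/bit.

191.6 ms/bit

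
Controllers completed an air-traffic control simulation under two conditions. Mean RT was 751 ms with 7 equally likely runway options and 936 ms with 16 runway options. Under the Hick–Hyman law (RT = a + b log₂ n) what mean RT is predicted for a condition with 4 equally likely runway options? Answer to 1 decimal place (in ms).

RT is linear in log₂ n, so two points fix the line:
  b = (936 − 751) / (log₂ 16 − log₂ 7) = 185 / (4 − 2.8074) = 155.117 ms/bit
  a = 751 − 155.117 × 2.8074 = 315.530 ms
Then RT(4) = 315.530 + 155.117 × log₂ 4 = 315.530 + 155.117 × 2 ≈ 625.765 ms.

625.8 ms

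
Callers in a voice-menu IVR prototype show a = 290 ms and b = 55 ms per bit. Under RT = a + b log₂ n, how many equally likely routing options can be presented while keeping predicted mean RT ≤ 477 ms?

Information budget: (477 − 290)/55 = 3.4000 bits, so n ≤ 2^3.4000 = 10.556 → at most 10.

10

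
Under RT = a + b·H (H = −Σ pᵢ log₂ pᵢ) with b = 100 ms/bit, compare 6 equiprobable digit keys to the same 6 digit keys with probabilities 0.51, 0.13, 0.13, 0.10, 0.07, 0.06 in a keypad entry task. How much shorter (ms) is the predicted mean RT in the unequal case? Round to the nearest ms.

48 ms

The RT saving is b·ΔH. Equiprobable H₀ = log₂(6) = 2.5850 bits; with the given probabilities H = 2.1050 bits.
b·(H₀ − H) = 100 × (2.5850 − 2.1050) = 48.00 ms.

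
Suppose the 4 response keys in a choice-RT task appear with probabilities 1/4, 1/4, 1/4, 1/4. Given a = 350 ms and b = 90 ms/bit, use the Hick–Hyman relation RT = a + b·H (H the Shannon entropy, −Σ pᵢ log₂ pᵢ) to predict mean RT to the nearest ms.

Each term −pᵢ log₂ pᵢ: 0.25·2 + 0.25·2 + 0.25·2 + 0.25·2; summed, H = 2.000 bits.
Mean RT = a + bH = 350 + 90·2.000 = 530.00 ms.

530 ms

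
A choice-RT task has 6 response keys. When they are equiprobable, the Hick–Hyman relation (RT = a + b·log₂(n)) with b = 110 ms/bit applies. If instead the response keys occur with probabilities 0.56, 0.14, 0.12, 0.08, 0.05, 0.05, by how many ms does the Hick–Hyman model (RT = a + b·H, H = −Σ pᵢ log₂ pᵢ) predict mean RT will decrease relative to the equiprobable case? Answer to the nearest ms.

The RT saving is b·ΔH. Equiprobable H₀ = log₂(6) = 2.5850 bits; with the given probabilities H = 1.9563 bits.
b·(H₀ − H) = 110 × (2.5850 − 1.9563) = 69.15 ms.

69 ms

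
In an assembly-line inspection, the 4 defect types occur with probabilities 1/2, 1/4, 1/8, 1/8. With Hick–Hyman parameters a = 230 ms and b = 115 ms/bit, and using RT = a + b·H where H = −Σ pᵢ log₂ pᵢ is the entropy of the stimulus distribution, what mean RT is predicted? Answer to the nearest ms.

H = −Σ pᵢ log₂ pᵢ = 0.5·1 + 0.25·2 + 0.125·3 + 0.125·3 = 1.750 bits.
RT = 230 + 115 × 1.750 = 431.25 ms.

431 ms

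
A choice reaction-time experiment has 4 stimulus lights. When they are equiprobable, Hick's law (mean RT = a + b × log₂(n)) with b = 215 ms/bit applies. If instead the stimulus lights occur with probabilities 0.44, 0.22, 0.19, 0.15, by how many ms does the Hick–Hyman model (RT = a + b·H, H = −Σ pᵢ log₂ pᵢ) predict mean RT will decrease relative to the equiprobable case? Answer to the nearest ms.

Equiprobable entropy H₀ = log₂ 4 = 2.0000 bits.
Skewed entropy H = −Σ pᵢ log₂ pᵢ = 1.8675 bits.
ΔRT = b·(H₀ − H) = 215 × 0.1325 = 28.49 ms.

28 ms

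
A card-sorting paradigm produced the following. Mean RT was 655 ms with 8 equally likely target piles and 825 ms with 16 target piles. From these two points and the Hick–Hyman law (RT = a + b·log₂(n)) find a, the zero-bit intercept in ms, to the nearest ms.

145 ms

Slope: b = (825 − 655) / (log₂ 16 − log₂ 8) = 170/1.0000 = 170 ms/bit.
a = RT₁ − b·log₂ n₁ = 655 − 170 × 3 = 145.000 ms.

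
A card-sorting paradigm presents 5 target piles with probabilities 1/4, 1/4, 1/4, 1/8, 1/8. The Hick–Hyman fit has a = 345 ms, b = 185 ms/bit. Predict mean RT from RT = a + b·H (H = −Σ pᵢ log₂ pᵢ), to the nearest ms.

Each term −pᵢ log₂ pᵢ: 0.25·2 + 0.25·2 + 0.25·2 + 0.125·3 + 0.125·3; summed, H = 2.250 bits.
Mean RT = a + bH = 345 + 185·2.250 = 761.25 ms.

761 ms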